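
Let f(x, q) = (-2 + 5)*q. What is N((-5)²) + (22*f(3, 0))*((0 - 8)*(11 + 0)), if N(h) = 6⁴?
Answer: 1296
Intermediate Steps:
N(h) = 1296
f(x, q) = 3*q
N((-5)²) + (22*f(3, 0))*((0 - 8)*(11 + 0)) = 1296 + (22*(3*0))*((0 - 8)*(11 + 0)) = 1296 + (22*0)*(-8*11) = 1296 + 0*(-88) = 1296 + 0 = 1296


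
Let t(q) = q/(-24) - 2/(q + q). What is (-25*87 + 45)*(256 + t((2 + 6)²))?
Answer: -17266135/32 ≈ -5.3957e+5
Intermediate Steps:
t(q) = -1/q - q/24 (t(q) = q*(-1/24) - 2*1/(2*q) = -q/24 - 1/q = -1/q - q/24)
(-25*87 + 45)*(256 + t((2 + 6)²)) = (-25*87 + 45)*(256 + (-1/((2 + 6)²) - (2 + 6)²/24)) = (-2175 + 45)*(256 + (-1/(8²) - 1/24*8²)) = -2130*(256 + (-1/64 - 1/24*64)) = -2130*(256 + (-1*1/64 - 8/3)) = -2130*(256 + (-1/64 - 8/3)) = -2130*(256 - 515/192) = -2130*48637/192 = -17266135/32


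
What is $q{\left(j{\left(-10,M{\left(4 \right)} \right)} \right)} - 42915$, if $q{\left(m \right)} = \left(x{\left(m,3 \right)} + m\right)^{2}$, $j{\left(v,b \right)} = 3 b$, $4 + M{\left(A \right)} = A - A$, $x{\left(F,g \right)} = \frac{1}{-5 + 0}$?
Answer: $- \frac{1069154}{25} \approx -42766.0$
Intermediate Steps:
$x{\left(F,g \right)} = - \frac{1}{5}$ ($x{\left(F,g \right)} = \frac{1}{-5} = - \frac{1}{5}$)
$M{\left(A \right)} = -4$ ($M{\left(A \right)} = -4 + \left(A - A\right) = -4 + 0 = -4$)
$q{\left(m \right)} = \left(- \frac{1}{5} + m\right)^{2}$
$q{\left(j{\left(-10,M{\left(4 \right)} \right)} \right)} - 42915 = \frac{\left(-1 + 5 \cdot 3 \left(-4\right)\right)^{2}}{25} - 42915 = \frac{\left(-1 + 5 \left(-12\right)\right)^{2}}{25} - 42915 = \frac{\left(-1 - 60\right)^{2}}{25} - 42915 = \frac{\left(-61\right)^{2}}{25} - 42915 = \frac{1}{25} \cdot 3721 - 42915 = \frac{3721}{25} - 42915 = - \frac{1069154}{25}$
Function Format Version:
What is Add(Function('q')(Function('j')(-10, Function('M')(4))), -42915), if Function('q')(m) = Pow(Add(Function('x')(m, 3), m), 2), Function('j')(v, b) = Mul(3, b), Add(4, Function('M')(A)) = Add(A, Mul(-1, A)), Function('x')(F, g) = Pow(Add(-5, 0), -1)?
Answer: Rational(-1069154, 25) ≈ -42766.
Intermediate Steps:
Function('x')(F, g) = Rational(-1, 5) (Function('x')(F, g) = Pow(-5, -1) = Rational(-1, 5))
Function('M')(A) = -4 (Function('M')(A) = Add(-4, Add(A, Mul(-1, A))) = Add(-4, 0) = -4)
Function('q')(m) = Pow(Add(Rational(-1, 5), m), 2)
Add(Function('q')(Function('j')(-10, Function('M')(4))), -42915) = Add(Mul(Rational(1, 25), Pow(Add(-1, Mul(5, Mul(3, -4))), 2)), -42915) = Add(Mul(Rational(1, 25), Pow(Add(-1, Mul(5, -12)), 2)), -42915) = Add(Mul(Rational(1, 25), Pow(Add(-1, -60), 2)), -42915) = Add(Mul(Rational(1, 25), Pow(-61, 2)), -42915) = Add(Mul(Rational(1, 25), 3721), -42915) = Add(Rational(3721, 25), -42915) = Rational(-1069154, 25)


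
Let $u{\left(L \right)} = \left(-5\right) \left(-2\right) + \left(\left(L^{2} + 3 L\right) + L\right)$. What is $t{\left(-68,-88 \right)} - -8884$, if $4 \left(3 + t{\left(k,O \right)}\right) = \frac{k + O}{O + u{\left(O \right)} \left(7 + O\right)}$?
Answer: $\frac{5325491689}{599650} \approx 8881.0$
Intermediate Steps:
$u{\left(L \right)} = 10 + L^{2} + 4 L$ ($u{\left(L \right)} = 10 + \left(L^{2} + 4 L\right) = 10 + L^{2} + 4 L$)
$t{\left(k,O \right)} = -3 + \frac{O + k}{4 \left(O + \left(7 + O\right) \left(10 + O^{2} + 4 O\right)\right)}$ ($t{\left(k,O \right)} = -3 + \frac{\left(k + O\right) \frac{1}{O + \left(10 + O^{2} + 4 O\right) \left(7 + O\right)}}{4} = -3 + \frac{\left(O + k\right) \frac{1}{O + \left(7 + O\right) \left(10 + O^{2} + 4 O\right)}}{4} = -3 + \frac{\frac{1}{O + \left(7 + O\right) \left(10 + O^{2} + 4 O\right)} \left(O + k\right)}{4} = -3 + \frac{O + k}{4 \left(O + \left(7 + O\right) \left(10 + O^{2} + 4 O\right)\right)}$)
$t{\left(-68,-88 \right)} - -8884 = \frac{-840 - 68 - -41096 - 132 \left(-88\right)^{2} - 12 \left(-88\right)^{3}}{4 \left(70 + \left(-88\right)^{3} + 11 \left(-88\right)^{2} + 39 \left(-88\right)\right)} - -8884 = \frac{-840 - 68 + 41096 - 1022208 - -8177664}{4 \left(70 - 681472 + 11 \cdot 7744 - 3432\right)} + 8884 = \frac{-840 - 68 + 41096 - 1022208 + 8177664}{4 \left(70 - 681472 + 85184 - 3432\right)} + 8884 = \frac{1}{4} \frac{1}{-599650} \cdot 7195644 + 8884 = \frac{1}{4} \left(- \frac{1}{599650}\right) 7195644 + 8884 = - \frac{1798911}{599650} + 8884 = \frac{5325491689}{599650}$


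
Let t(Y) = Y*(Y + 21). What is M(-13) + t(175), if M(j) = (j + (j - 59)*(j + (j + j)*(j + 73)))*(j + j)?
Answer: -2910018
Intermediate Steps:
t(Y) = Y*(21 + Y)
M(j) = 2*j*(j + (-59 + j)*(j + 2*j*(73 + j))) (M(j) = (j + (-59 + j)*(j + (2*j)*(73 + j)))*(2*j) = (j + (-59 + j)*(j + 2*j*(73 + j)))*(2*j) = 2*j*(j + (-59 + j)*(j + 2*j*(73 + j))))
M(-13) + t(175) = (-13)²*(-17344 + 4*(-13)² + 58*(-13)) + 175*(21 + 175) = 169*(-17344 + 4*169 - 754) + 175*196 = 169*(-17344 + 676 - 754) + 34300 = 169*(-17422) + 34300 = -2944318 + 34300 = -2910018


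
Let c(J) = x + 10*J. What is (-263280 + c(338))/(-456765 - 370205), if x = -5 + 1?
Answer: 129952/413485 ≈ 0.31428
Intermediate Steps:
x = -4
c(J) = -4 + 10*J
(-263280 + c(338))/(-456765 - 370205) = (-263280 + (-4 + 10*338))/(-456765 - 370205) = (-263280 + (-4 + 3380))/(-826970) = (-263280 + 3376)*(-1/826970) = -259904*(-1/826970) = 129952/413485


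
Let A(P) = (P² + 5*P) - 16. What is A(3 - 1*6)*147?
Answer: -3234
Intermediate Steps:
A(P) = -16 + P² + 5*P
A(3 - 1*6)*147 = (-16 + (3 - 1*6)² + 5*(3 - 1*6))*147 = (-16 + (3 - 6)² + 5*(3 - 6))*147 = (-16 + (-3)² + 5*(-3))*147 = (-16 + 9 - 15)*147 = -22*147 = -3234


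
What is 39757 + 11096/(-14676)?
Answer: 145865659/3669 ≈ 39756.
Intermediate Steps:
39757 + 11096/(-14676) = 39757 + 11096*(-1/14676) = 39757 - 2774/3669 = 145865659/3669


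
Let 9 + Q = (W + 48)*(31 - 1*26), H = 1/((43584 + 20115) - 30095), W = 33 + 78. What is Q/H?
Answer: 26412744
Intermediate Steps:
W = 111
H = 1/33604 (H = 1/(63699 - 30095) = 1/33604 ≈ 2.9758e-5)
Q = 786 (Q = -9 + (111 + 48)*(31 - 1*26) = -9 + 159*(31 - 26) = -9 + 159*5 = -9 + 795 = 786)
Q/H = 786/(1/33604) = 786*33604 = 26412744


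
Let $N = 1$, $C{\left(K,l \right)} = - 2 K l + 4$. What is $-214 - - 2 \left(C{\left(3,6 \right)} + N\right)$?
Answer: $-276$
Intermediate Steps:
$C{\left(K,l \right)} = 4 - 2 K l$ ($C{\left(K,l \right)} = - 2 K l + 4 = 4 - 2 K l$)
$-214 - - 2 \left(C{\left(3,6 \right)} + N\right) = -214 - - 2 \left(\left(4 - 6 \cdot 6\right) + 1\right) = -214 - - 2 \left(\left(4 - 36\right) + 1\right) = -214 - - 2 \left(-32 + 1\right) = -214 - \left(-2\right) \left(-31\right) = -214 - 62 = -276$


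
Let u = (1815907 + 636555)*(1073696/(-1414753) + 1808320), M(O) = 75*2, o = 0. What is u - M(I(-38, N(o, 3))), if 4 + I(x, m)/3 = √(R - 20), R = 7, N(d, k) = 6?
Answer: 6274195020710039018/1414753 ≈ 4.4348e+12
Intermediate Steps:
I(x, m) = -12 + 3*I*√13 (I(x, m) = -12 + 3*√(7 - 20) = -12 + 3*√(-13) = -12 + 3*(I*√13) = -12 + 3*I*√13)
M(O) = 150
u = 6274195020922251968/1414753 (u = 2452462*(1073696*(-1/1414753) + 1808320) = 2452462*(-1073696/1414753 + 1808320) = 2452462*(2558325071264/1414753) = 6274195020922251968/1414753 ≈ 4.4348e+12)
u - M(I(-38, N(o, 3))) = 6274195020922251968/1414753 - 1*150 = 6274195020922251968/1414753 - 150 = 6274195020710039018/1414753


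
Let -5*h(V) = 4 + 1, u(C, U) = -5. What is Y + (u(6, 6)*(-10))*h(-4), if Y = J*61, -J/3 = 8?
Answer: -1514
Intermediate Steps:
J = -24 (J = -3*8 = -24)
Y = -1464 (Y = -24*61 = -1464)
h(V) = -1 (h(V) = -(4 + 1)/5 = -⅕*5 = -1)
Y + (u(6, 6)*(-10))*h(-4) = -1464 - 5*(-10)*(-1) = -1464 + 50*(-1) = -1464 - 50 = -1514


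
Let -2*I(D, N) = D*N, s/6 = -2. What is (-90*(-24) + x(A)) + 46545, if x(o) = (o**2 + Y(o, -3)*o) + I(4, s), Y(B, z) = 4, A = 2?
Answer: 48741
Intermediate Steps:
s = -12 (s = 6*(-2) = -12)
I(D, N) = -D*N/2
x(o) = 24 + o**2 + 4*o (x(o) = (o**2 + 4*o) - 1/2*4*(-12) = (o**2 + 4*o) + 24 = 24 + o**2 + 4*o)
(-90*(-24) + x(A)) + 46545 = (-90*(-24) + (24 + 2**2 + 4*2)) + 46545 = (2160 + (24 + 4 + 8)) + 46545 = (2160 + 36) + 46545 = 2196 + 46545 = 48741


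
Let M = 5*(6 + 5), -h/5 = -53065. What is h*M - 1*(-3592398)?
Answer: 18185273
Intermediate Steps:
h = 265325 (h = -5*(-53065) = 265325)
M = 55 (M = 5*11 = 55)
h*M - 1*(-3592398) = 265325*55 - 1*(-3592398) = 14592875 + 3592398 = 18185273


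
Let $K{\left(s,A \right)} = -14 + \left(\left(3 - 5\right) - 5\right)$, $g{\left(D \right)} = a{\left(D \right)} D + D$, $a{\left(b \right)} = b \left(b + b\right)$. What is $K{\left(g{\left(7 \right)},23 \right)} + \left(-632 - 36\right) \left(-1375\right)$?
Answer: $918479$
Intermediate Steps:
$a{\left(b \right)} = 2 b^{2}$ ($a{\left(b \right)} = b 2 b = 2 b^{2}$)
$g{\left(D \right)} = D + 2 D^{3}$ ($g{\left(D \right)} = 2 D^{2} D + D = 2 D^{3} + D = D + 2 D^{3}$)
$K{\left(s,A \right)} = -21$ ($K{\left(s,A \right)} = -14 - 7 = -21$)
$K{\left(g{\left(7 \right)},23 \right)} + \left(-632 - 36\right) \left(-1375\right) = -21 + \left(-632 - 36\right) \left(-1375\right) = -21 - -918500 = -21 + 918500 = 918479$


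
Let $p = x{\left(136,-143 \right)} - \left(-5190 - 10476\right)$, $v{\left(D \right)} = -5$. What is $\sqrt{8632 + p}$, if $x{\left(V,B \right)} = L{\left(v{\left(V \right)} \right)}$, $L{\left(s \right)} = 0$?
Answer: $\sqrt{24298} \approx 155.88$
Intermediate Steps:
$x{\left(V,B \right)} = 0$
$p = 15666$ ($p = 0 - \left(-5190 - 10476\right) = 0 - -15666 = 0 + 15666 = 15666$)
$\sqrt{8632 + p} = \sqrt{8632 + 15666} = \sqrt{24298}$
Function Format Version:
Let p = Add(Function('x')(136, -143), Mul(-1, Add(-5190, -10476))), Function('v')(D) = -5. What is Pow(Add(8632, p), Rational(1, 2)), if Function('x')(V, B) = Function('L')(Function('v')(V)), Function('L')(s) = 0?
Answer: Pow(24298, Rational(1, 2)) ≈ 155.88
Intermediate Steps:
Function('x')(V, B) = 0
p = 15666 (p = Add(0, Mul(-1, Add(-5190, -10476))) = Add(0, Mul(-1, -15666)) = Add(0, 15666) = 15666)
Pow(Add(8632, p), Rational(1, 2)) = Pow(Add(8632, 15666), Rational(1, 2)) = Pow(24298, Rational(1, 2))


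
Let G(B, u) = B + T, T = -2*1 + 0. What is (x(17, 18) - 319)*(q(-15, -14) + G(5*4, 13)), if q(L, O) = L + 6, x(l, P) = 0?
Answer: -2871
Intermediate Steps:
q(L, O) = 6 + L
T = -2 (T = -2 + 0 = -2)
G(B, u) = -2 + B (G(B, u) = B - 2 = -2 + B)
(x(17, 18) - 319)*(q(-15, -14) + G(5*4, 13)) = (0 - 319)*((6 - 15) + (-2 + 5*4)) = -319*(-9 + (-2 + 20)) = -319*(-9 + 18) = -319*9 = -2871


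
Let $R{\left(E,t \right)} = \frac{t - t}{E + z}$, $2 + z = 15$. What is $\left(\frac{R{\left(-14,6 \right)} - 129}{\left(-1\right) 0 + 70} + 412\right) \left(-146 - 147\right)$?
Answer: $- \frac{8412323}{70} \approx -1.2018 \cdot 10^{5}$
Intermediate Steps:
$z = 13$ ($z = -2 + 15 = 13$)
$R{\left(E,t \right)} = 0$ ($R{\left(E,t \right)} = \frac{t - t}{E + 13} = \frac{0}{13 + E} = 0$)
$\left(\frac{R{\left(-14,6 \right)} - 129}{\left(-1\right) 0 + 70} + 412\right) \left(-146 - 147\right) = \left(\frac{0 - 129}{\left(-1\right) 0 + 70} + 412\right) \left(-146 - 147\right) = \left(- \frac{129}{0 + 70} + 412\right) \left(-293\right) = \left(- \frac{129}{70} + 412\right) \left(-293\right) = \frac{28711}{70} \left(-293\right) = - \frac{8412323}{70}$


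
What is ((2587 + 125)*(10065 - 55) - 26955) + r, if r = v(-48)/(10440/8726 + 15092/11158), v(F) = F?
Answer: 120191796035991/4431827 ≈ 2.7120e+7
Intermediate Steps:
r = -83455464/4431827 (r = -48/(10440/8726 + 15092/11158) = -48/(10440*(1/8726) + 15092*(1/11158)) = -48/(5220/4363 + 1078/797) = -48/8863654/3477311 = -48*3477311/8863654 = -83455464/4431827 ≈ -18.831)
((2587 + 125)*(10065 - 55) - 26955) + r = ((2587 + 125)*(10065 - 55) - 26955) - 83455464/4431827 = (2712*10010 - 26955) - 83455464/4431827 = (27147120 - 26955) - 83455464/4431827 = 27120165 - 83455464/4431827 = 120191796035991/4431827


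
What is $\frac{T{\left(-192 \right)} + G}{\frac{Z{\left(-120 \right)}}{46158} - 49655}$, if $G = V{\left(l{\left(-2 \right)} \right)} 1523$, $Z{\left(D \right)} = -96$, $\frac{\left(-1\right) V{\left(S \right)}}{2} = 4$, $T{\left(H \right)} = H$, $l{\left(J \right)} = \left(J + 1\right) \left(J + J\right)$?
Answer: $\frac{95208568}{381995931} \approx 0.24924$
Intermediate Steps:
$l{\left(J \right)} = 2 J \left(1 + J\right)$ ($l{\left(J \right)} = \left(1 + J\right) 2 J = 2 J \left(1 + J\right)$)
$V{\left(S \right)} = -8$ ($V{\left(S \right)} = \left(-2\right) 4 = -8$)
$G = -12184$ ($G = \left(-8\right) 1523 = -12184$)
$\frac{T{\left(-192 \right)} + G}{\frac{Z{\left(-120 \right)}}{46158} - 49655} = \frac{-192 - 12184}{- \frac{96}{46158} - 49655} = - \frac{12376}{\left(-96\right) \frac{1}{46158} - 49655} = - \frac{12376}{- \frac{16}{7693} - 49655} = - \frac{12376}{- \frac{381995931}{7693}} = \left(-12376\right) \left(- \frac{7693}{381995931}\right) = \frac{95208568}{381995931}$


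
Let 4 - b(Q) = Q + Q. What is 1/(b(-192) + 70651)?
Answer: 1/71039 ≈ 1.4077e-5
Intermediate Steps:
b(Q) = 4 - 2*Q (b(Q) = 4 - (Q + Q) = 4 - 2*Q)
1/(b(-192) + 70651) = 1/((4 - 2*(-192)) + 70651) = 1/((4 + 384) + 70651) = 1/(388 + 70651) = 1/71039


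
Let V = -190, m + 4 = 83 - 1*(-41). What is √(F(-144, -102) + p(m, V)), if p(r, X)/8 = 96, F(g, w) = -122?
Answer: √646 ≈ 25.417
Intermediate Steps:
m = 120 (m = -4 + (83 - 1*(-41)) = -4 + (83 + 41) = -4 + 124 = 120)
p(r, X) = 768 (p(r, X) = 8*96 = 768)
√(F(-144, -102) + p(m, V)) = √(-122 + 768) = √646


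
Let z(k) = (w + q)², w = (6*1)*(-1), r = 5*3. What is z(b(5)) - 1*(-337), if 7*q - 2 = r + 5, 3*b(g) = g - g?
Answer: 16913/49 ≈ 345.16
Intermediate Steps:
r = 15
b(g) = 0 (b(g) = (g - g)/3 = (⅓)*0 = 0)
w = -6 (w = 6*(-1) = -6)
q = 22/7 (q = 2/7 + (15 + 5)/7 = 2/7 + (⅐)*20 = 2/7 + 20/7 = 22/7 ≈ 3.1429)
z(k) = 400/49 (z(k) = (-6 + 22/7)² = (-20/7)² = 400/49)
z(b(5)) - 1*(-337) = 400/49 - 1*(-337) = 400/49 + 337 = 16913/49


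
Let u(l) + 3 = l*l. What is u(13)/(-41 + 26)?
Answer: -166/15 ≈ -11.067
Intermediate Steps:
u(l) = -3 + l² (u(l) = -3 + l*l = -3 + l²)
u(13)/(-41 + 26) = (-3 + 13²)/(-41 + 26) = (-3 + 169)/(-15) = 166*(-1/15) = -166/15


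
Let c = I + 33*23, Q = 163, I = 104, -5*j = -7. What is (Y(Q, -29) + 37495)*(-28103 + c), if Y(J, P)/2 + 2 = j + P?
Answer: -1019751192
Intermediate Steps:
j = 7/5 (j = -1/5*(-7) = 7/5 ≈ 1.4000)
c = 863 (c = 104 + 33*23 = 104 + 759 = 863)
Y(J, P) = -6/5 + 2*P (Y(J, P) = -4 + 2*(7/5 + P) = -4 + (14/5 + 2*P) = -6/5 + 2*P)
(Y(Q, -29) + 37495)*(-28103 + c) = ((-6/5 + 2*(-29)) + 37495)*(-28103 + 863) = ((-6/5 - 58) + 37495)*(-27240) = (-296/5 + 37495)*(-27240) = (187179/5)*(-27240) = -1019751192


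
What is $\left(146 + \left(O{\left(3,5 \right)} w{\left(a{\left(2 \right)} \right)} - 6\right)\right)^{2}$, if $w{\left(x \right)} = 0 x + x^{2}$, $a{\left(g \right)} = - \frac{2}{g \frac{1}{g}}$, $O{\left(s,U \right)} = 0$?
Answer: $19600$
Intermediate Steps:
$a{\left(g \right)} = -2$ ($a{\left(g \right)} = - \frac{2}{1} = \left(-2\right) 1 = -2$)
$w{\left(x \right)} = x^{2}$ ($w{\left(x \right)} = 0 + x^{2} = x^{2}$)
$\left(146 + \left(O{\left(3,5 \right)} w{\left(a{\left(2 \right)} \right)} - 6\right)\right)^{2} = \left(146 - \left(6 + 0 \left(-2\right)^{2}\right)\right)^{2} = \left(146 + \left(0 \cdot 4 - 6\right)\right)^{2} = \left(146 + \left(0 - 6\right)\right)^{2} = \left(146 - 6\right)^{2} = 140^{2} = 19600$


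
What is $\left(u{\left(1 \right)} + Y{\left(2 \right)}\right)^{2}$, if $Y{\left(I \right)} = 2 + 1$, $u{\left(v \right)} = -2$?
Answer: $1$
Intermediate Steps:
$Y{\left(I \right)} = 3$
$\left(u{\left(1 \right)} + Y{\left(2 \right)}\right)^{2} = \left(-2 + 3\right)^{2} = 1^{2} = 1$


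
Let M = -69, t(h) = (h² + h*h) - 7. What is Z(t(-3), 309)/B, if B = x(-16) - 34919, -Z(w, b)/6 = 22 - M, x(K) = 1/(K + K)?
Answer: 17472/1117409 ≈ 0.015636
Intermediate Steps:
t(h) = -7 + 2*h² (t(h) = (h² + h²) - 7 = 2*h² - 7 = -7 + 2*h²)
x(K) = 1/(2*K)
Z(w, b) = -546 (Z(w, b) = -6*(22 - 1*(-69)) = -6*(22 + 69) = -6*91 = -546)
B = -1117409/32 (B = (½)/(-16) - 34919 = (½)*(-1/16) - 34919 = -1/32 - 34919 = -1117409/32 ≈ -34919.)
Z(t(-3), 309)/B = -546/(-1117409/32) = -546*(-32/1117409) = 17472/1117409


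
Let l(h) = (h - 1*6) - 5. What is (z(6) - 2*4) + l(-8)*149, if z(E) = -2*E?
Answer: -2851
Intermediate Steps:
l(h) = -11 + h (l(h) = (h - 6) - 5 = (-6 + h) - 5 = -11 + h)
(z(6) - 2*4) + l(-8)*149 = (-2*6 - 2*4) + (-11 - 8)*149 = (-12 - 8) - 19*149 = -20 - 2831 = -2851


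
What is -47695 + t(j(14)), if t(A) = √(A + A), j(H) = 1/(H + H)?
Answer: -47695 + √14/14 ≈ -47695.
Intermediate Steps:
j(H) = 1/(2*H)
t(A) = √2*√A (t(A) = √(2*A) = √2*√A)
-47695 + t(j(14)) = -47695 + √2*√((½)/14) = -47695 + √2*√((½)*(1/14)) = -47695 + √2*√(1/28) = -47695 + √2*(√7/14) = -47695 + √14/14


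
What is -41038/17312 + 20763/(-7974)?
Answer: -19074613/3834608 ≈ -4.9743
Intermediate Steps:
-41038/17312 + 20763/(-7974) = -41038*1/17312 + 20763*(-1/7974) = -20519/8656 - 2307/886 = -19074613/3834608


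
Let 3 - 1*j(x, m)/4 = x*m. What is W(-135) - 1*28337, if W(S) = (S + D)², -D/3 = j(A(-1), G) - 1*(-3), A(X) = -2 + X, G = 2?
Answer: 35167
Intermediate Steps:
j(x, m) = 12 - 4*m*x (j(x, m) = 12 - 4*x*m = 12 - 4*m*x)
D = -117 (D = -3*((12 - 4*2*(-2 - 1)) - 1*(-3)) = -3*((12 - 4*2*(-3)) + 3) = -3*((12 + 24) + 3) = -3*(36 + 3) = -3*39 = -117)
W(S) = (-117 + S)² (W(S) = (S - 117)² = (-117 + S)²)
W(-135) - 1*28337 = (-117 - 135)² - 1*28337 = (-252)² - 28337 = 63504 - 28337 = 35167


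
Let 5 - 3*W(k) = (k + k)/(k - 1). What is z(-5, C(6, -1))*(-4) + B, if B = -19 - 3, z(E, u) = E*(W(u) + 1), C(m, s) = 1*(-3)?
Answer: 64/3 ≈ 21.333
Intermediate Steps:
W(k) = 5/3 - 2*k/(3*(-1 + k)) (W(k) = 5/3 - (k + k)/(3*(k - 1)) = 5/3 - 2*k/(3*(-1 + k)))
C(m, s) = -3
z(E, u) = E*(1 + (-5/3 + u)/(-1 + u)) (z(E, u) = E*((-5/3 + u)/(-1 + u) + 1) = E*(1 + (-5/3 + u)/(-1 + u)))
B = -22
z(-5, C(6, -1))*(-4) + B = ((⅔)*(-5)*(-4 + 3*(-3))/(-1 - 3))*(-4) - 22 = ((⅔)*(-5)*(-4 - 9)/(-4))*(-4) - 22 = ((⅔)*(-5)*(-¼)*(-13))*(-4) - 22 = -65/6*(-4) - 22 = 130/3 - 22 = 64/3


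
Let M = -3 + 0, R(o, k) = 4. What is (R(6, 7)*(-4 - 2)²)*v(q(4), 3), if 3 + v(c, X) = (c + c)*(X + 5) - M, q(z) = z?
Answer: 9216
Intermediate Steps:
M = -3
v(c, X) = 2*c*(5 + X) (v(c, X) = -3 + ((c + c)*(X + 5) - 1*(-3)) = -3 + ((2*c)*(5 + X) + 3) = -3 + (2*c*(5 + X) + 3) = -3 + (3 + 2*c*(5 + X)) = 2*c*(5 + X))
(R(6, 7)*(-4 - 2)²)*v(q(4), 3) = (4*(-4 - 2)²)*(2*4*(5 + 3)) = (4*(-6)²)*(2*4*8) = (4*36)*64 = 144*64 = 9216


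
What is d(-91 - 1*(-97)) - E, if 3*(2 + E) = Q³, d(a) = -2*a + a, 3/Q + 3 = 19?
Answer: -16393/4096 ≈ -4.0022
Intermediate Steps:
Q = 3/16 (Q = 3/(-3 + 19) = 3/16 ≈ 0.18750)
d(a) = -a
E = -8183/4096 (E = -2 + (3/16)³/3 = -2 + (⅓)*(27/4096) = -2 + 9/4096 = -8183/4096 ≈ -1.9978)
d(-91 - 1*(-97)) - E = -(-91 - 1*(-97)) - 1*(-8183/4096) = -(-91 + 97) + 8183/4096 = -1*6 + 8183/4096 = -6 + 8183/4096 = -16393/4096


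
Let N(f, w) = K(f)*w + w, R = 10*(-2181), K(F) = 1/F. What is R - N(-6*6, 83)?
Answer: -788065/36 ≈ -21891.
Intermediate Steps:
R = -21810
N(f, w) = w + w/f (N(f, w) = w/f + w = w + w/f)
R - N(-6*6, 83) = -21810 - (83 + 83/((-6*6))) = -21810 - (83 + 83/(-36)) = -21810 - (83 + 83*(-1/36)) = -21810 - (83 - 83/36) = -21810 - 1*2905/36 = -21810 - 2905/36 = -788065/36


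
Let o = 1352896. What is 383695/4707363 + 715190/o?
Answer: 1942879187345/3184286286624 ≈ 0.61015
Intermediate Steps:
383695/4707363 + 715190/o = 383695/4707363 + 715190/1352896 = 383695*(1/4707363) + 715190*(1/1352896) = 383695/4707363 + 357595/676448 = 1942879187345/3184286286624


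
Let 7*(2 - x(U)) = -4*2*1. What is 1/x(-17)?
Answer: 7/22 ≈ 0.31818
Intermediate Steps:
x(U) = 22/7 (x(U) = 2 - (-4*2)/7 = 2 - (-8)/7 = 2 - 1/7*(-8) = 2 + 8/7 = 22/7)
1/x(-17) = 1/(22/7) = 7/22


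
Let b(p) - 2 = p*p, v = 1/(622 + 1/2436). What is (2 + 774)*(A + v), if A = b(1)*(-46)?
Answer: -162257097648/1515193 ≈ -1.0709e+5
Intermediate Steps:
v = 2436/1515193 (v = 1/(622 + 1/2436) = 1/(1515193/2436) = 2436/1515193 ≈ 0.0016077)
b(p) = 2 + p**2 (b(p) = 2 + p*p = 2 + p**2)
A = -138 (A = (2 + 1**2)*(-46) = (2 + 1)*(-46) = 3*(-46) = -138)
(2 + 774)*(A + v) = (2 + 774)*(-138 + 2436/1515193) = 776*(-209094198/1515193) = -162257097648/1515193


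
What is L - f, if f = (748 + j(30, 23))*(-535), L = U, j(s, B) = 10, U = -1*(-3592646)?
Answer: 3998176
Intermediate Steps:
U = 3592646
L = 3592646
f = -405530 (f = (748 + 10)*(-535) = 758*(-535) = -405530)
L - f = 3592646 - 1*(-405530) = 3592646 + 405530 = 3998176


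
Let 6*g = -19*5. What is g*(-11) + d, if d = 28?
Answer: 1213/6 ≈ 202.17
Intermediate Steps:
g = -95/6 (g = (-19*5)/6 = (⅙)*(-95) = -95/6 ≈ -15.833)
g*(-11) + d = -95/6*(-11) + 28 = 1045/6 + 28 = 1213/6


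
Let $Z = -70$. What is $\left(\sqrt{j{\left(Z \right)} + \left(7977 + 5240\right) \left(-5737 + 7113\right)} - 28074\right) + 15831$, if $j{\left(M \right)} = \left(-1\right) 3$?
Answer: $-12243 + \sqrt{18186589} \approx -7978.4$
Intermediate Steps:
$j{\left(M \right)} = -3$
$\left(\sqrt{j{\left(Z \right)} + \left(7977 + 5240\right) \left(-5737 + 7113\right)} - 28074\right) + 15831 = \left(\sqrt{-3 + \left(7977 + 5240\right) \left(-5737 + 7113\right)} - 28074\right) + 15831 = \left(\sqrt{-3 + 13217 \cdot 1376} - 28074\right) + 15831 = \left(\sqrt{-3 + 18186592} - 28074\right) + 15831 = \left(\sqrt{18186589} - 28074\right) + 15831 = \left(-28074 + \sqrt{18186589}\right) + 15831 = -12243 + \sqrt{18186589}$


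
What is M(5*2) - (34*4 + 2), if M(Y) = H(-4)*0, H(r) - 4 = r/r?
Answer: -138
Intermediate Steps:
H(r) = 5 (H(r) = 4 + r/r = 4 + 1 = 5)
M(Y) = 0 (M(Y) = 5*0 = 0)
M(5*2) - (34*4 + 2) = 0 - (34*4 + 2) = 0 - (136 + 2) = 0 - 1*138 = 0 - 138 = -138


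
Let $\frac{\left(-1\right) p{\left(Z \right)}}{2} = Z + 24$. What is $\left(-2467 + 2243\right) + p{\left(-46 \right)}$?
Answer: $-180$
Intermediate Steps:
$p{\left(Z \right)} = -48 - 2 Z$ ($p{\left(Z \right)} = - 2 \left(Z + 24\right) = - 2 \left(24 + Z\right) = -48 - 2 Z$)
$\left(-2467 + 2243\right) + p{\left(-46 \right)} = \left(-2467 + 2243\right) - -44 = -224 + \left(-48 + 92\right) = -224 + 44 = -180$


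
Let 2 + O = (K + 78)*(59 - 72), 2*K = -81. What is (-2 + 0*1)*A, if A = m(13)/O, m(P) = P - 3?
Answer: 40/979 ≈ 0.040858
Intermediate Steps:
m(P) = -3 + P
K = -81/2 (K = (½)*(-81) = -81/2 ≈ -40.500)
O = -979/2 (O = -2 + (-81/2 + 78)*(59 - 72) = -2 + (75/2)*(-13) = -2 - 975/2 = -979/2 ≈ -489.50)
A = -20/979 (A = (-3 + 13)/(-979/2) = 10*(-2/979) = -20/979 ≈ -0.020429)
(-2 + 0*1)*A = (-2 + 0*1)*(-20/979) = (-2 + 0)*(-20/979) = -2*(-20/979) = 40/979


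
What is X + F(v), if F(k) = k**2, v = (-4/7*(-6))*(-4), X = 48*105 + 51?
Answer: 258675/49 ≈ 5279.1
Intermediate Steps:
X = 5091 (X = 5040 + 51 = 5091)
v = -96/7 (v = (-4*1/7*(-6))*(-4) = -4/7*(-6)*(-4) = (24/7)*(-4) = -96/7 ≈ -13.714)
X + F(v) = 5091 + (-96/7)**2 = 5091 + 9216/49 = 258675/49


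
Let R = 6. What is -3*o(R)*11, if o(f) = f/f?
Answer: -33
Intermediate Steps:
o(f) = 1
-3*o(R)*11 = -3*1*11 = -3*11 = -33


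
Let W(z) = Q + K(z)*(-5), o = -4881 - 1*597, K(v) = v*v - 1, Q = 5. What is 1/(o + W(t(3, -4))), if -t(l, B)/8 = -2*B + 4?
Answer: -1/51548 ≈ -1.9399e-5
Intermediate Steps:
K(v) = -1 + v² (K(v) = v² - 1 = -1 + v²)
t(l, B) = -32 + 16*B (t(l, B) = -8*(-2*B + 4) = -8*(4 - 2*B) = -32 + 16*B)
o = -5478 (o = -4881 - 597 = -5478)
W(z) = 10 - 5*z² (W(z) = 5 + (-1 + z²)*(-5) = 5 + (5 - 5*z²) = 10 - 5*z²)
1/(o + W(t(3, -4))) = 1/(-5478 + (10 - 5*(-32 + 16*(-4))²)) = 1/(-5478 + (10 - 5*(-32 - 64)²)) = 1/(-5478 + (10 - 5*(-96)²)) = 1/(-5478 + (10 - 5*9216)) = 1/(-5478 + (10 - 46080)) = 1/(-5478 - 46070) = 1/(-51548) = -1/51548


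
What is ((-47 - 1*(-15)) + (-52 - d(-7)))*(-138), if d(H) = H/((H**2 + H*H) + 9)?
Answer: 1239378/107 ≈ 11583.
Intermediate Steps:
d(H) = H/(9 + 2*H**2) (d(H) = H/((H**2 + H**2) + 9) = H/(2*H**2 + 9) = H/(9 + 2*H**2))
((-47 - 1*(-15)) + (-52 - d(-7)))*(-138) = ((-47 - 1*(-15)) + (-52 - (-7)/(9 + 2*(-7)**2)))*(-138) = ((-47 + 15) + (-52 - (-7)/(9 + 2*49)))*(-138) = (-32 + (-52 - (-7)/(9 + 98)))*(-138) = (-32 + (-52 - (-7)/107))*(-138) = (-32 + (-52 - 1*(-7/107)))*(-138) = (-32 + (-52 + 7/107))*(-138) = (-32 - 5557/107)*(-138) = -8981/107*(-138) = 1239378/107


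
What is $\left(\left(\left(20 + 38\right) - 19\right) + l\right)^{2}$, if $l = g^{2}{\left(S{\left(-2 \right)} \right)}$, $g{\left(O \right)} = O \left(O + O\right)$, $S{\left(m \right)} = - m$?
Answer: $10609$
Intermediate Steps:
$g{\left(O \right)} = 2 O^{2}$ ($g{\left(O \right)} = O 2 O = 2 O^{2}$)
$l = 64$ ($l = \left(2 \left(\left(-1\right) \left(-2\right)\right)^{2}\right)^{2} = \left(2 \cdot 2^{2}\right)^{2} = \left(2 \cdot 4\right)^{2} = 8^{2} = 64$)
$\left(\left(\left(20 + 38\right) - 19\right) + l\right)^{2} = \left(\left(\left(20 + 38\right) - 19\right) + 64\right)^{2} = \left(\left(58 - 19\right) + 64\right)^{2} = \left(39 + 64\right)^{2} = 103^{2} = 10609$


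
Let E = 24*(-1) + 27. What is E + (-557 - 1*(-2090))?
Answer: 1536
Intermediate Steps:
E = 3 (E = -24 + 27 = 3)
E + (-557 - 1*(-2090)) = 3 + (-557 - 1*(-2090)) = 3 + (-557 + 2090) = 3 + 1533 = 1536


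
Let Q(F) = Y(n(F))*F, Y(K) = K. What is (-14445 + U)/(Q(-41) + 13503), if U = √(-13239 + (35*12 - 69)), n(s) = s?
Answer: -14445/15184 + 3*I*√358/7592 ≈ -0.95133 + 0.0074766*I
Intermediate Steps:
U = 6*I*√358 (U = √(-13239 + (420 - 69)) = √(-13239 + 351) = √(-12888) = 6*I*√358 ≈ 113.53*I)
Q(F) = F² (Q(F) = F*F = F²)
(-14445 + U)/(Q(-41) + 13503) = (-14445 + 6*I*√358)/((-41)² + 13503) = (-14445 + 6*I*√358)/(1681 + 13503) = (-14445 + 6*I*√358)/15184 = (-14445 + 6*I*√358)*(1/15184) = -14445/15184 + 3*I*√358/7592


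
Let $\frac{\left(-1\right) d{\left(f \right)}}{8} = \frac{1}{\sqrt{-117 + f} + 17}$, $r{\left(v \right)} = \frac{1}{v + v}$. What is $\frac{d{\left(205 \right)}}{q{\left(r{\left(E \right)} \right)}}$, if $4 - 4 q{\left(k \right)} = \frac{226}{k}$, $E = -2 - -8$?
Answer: $\frac{136}{136077} - \frac{16 \sqrt{22}}{136077} \approx 0.00044793$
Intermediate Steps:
$E = 6$ ($E = -2 + 8 = 6$)
$r{\left(v \right)} = \frac{1}{2 v}$
$q{\left(k \right)} = 1 - \frac{113}{2 k}$ ($q{\left(k \right)} = 1 - \frac{226 \frac{1}{k}}{4} = 1 - \frac{113}{2 k}$)
$d{\left(f \right)} = - \frac{8}{17 + \sqrt{-117 + f}}$ ($d{\left(f \right)} = - \frac{8}{\sqrt{-117 + f} + 17} = - \frac{8}{17 + \sqrt{-117 + f}}$)
$\frac{d{\left(205 \right)}}{q{\left(r{\left(E \right)} \right)}} = \frac{\left(-8\right) \frac{1}{17 + \sqrt{-117 + 205}}}{\frac{1}{\frac{1}{2} \cdot \frac{1}{6}} \left(- \frac{113}{2} + \frac{1}{2 \cdot 6}\right)} = \frac{\left(-8\right) \frac{1}{17 + \sqrt{88}}}{\frac{1}{\frac{1}{2} \cdot \frac{1}{6}} \left(- \frac{113}{2} + \frac{1}{2} \cdot \frac{1}{6}\right)} = \frac{\left(-8\right) \frac{1}{17 + 2 \sqrt{22}}}{\frac{1}{\frac{1}{12}} \left(- \frac{113}{2} + \frac{1}{12}\right)} = \frac{\left(-8\right) \frac{1}{17 + 2 \sqrt{22}}}{12 \left(- \frac{677}{12}\right)} = \frac{\left(-8\right) \frac{1}{17 + 2 \sqrt{22}}}{-677} = - \frac{8}{17 + 2 \sqrt{22}} \left(- \frac{1}{677}\right) = \frac{8}{677 \left(17 + 2 \sqrt{22}\right)}$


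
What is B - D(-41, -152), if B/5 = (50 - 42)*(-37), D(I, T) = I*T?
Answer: -7712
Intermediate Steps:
B = -1480 (B = 5*((50 - 42)*(-37)) = 5*(8*(-37)) = 5*(-296) = -1480)
B - D(-41, -152) = -1480 - (-41)*(-152) = -1480 - 1*6232 = -1480 - 6232 = -7712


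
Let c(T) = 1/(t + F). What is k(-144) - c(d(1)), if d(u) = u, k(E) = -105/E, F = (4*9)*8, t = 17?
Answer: 10627/14640 ≈ 0.72589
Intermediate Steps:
F = 288 (F = 36*8 = 288)
c(T) = 1/305 (c(T) = 1/(17 + 288) = 1/305)
k(-144) - c(d(1)) = -105/(-144) - 1*1/305 = -105*(-1/144) - 1/305 = 35/48 - 1/305 = 10627/14640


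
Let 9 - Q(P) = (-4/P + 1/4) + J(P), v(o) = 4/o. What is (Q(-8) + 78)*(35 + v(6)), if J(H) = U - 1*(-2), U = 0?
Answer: 36059/12 ≈ 3004.9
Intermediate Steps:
J(H) = 2 (J(H) = 0 - 1*(-2) = 0 + 2 = 2)
Q(P) = 27/4 + 4/P (Q(P) = 9 - ((-4/P + 1/4) + 2) = 9 - ((-4/P + 1*(¼)) + 2) = 9 - ((-4/P + ¼) + 2) = 9 - ((¼ - 4/P) + 2) = 9 - (9/4 - 4/P) = 9 + (-9/4 + 4/P) = 27/4 + 4/P)
(Q(-8) + 78)*(35 + v(6)) = ((27/4 + 4/(-8)) + 78)*(35 + 4/6) = ((27/4 + 4*(-⅛)) + 78)*(35 + 4*(⅙)) = ((27/4 - ½) + 78)*(35 + ⅔) = (25/4 + 78)*(107/3) = (337/4)*(107/3) = 36059/12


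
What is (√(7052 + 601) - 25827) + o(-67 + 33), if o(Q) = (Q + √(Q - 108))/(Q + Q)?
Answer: -51653/2 + √7653 - I*√142/68 ≈ -25739.0 - 0.17524*I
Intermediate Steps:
o(Q) = (Q + √(-108 + Q))/(2*Q) (o(Q) = (Q + √(-108 + Q))/((2*Q)) = (Q + √(-108 + Q))*(1/(2*Q)) = (Q + √(-108 + Q))/(2*Q))
(√(7052 + 601) - 25827) + o(-67 + 33) = (√(7052 + 601) - 25827) + ((-67 + 33) + √(-108 + (-67 + 33)))/(2*(-67 + 33)) = (√7653 - 25827) + (½)*(-34 + √(-108 - 34))/(-34) = (-25827 + √7653) + (½)*(-1/34)*(-34 + √(-142)) = (-25827 + √7653) + (½)*(-1/34)*(-34 + I*√142) = (-25827 + √7653) + (½ - I*√142/68) = -51653/2 + √7653 - I*√142/68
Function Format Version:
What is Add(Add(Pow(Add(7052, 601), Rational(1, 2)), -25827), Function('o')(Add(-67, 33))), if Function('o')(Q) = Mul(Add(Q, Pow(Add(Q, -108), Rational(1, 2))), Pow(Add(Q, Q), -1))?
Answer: Add(Rational(-51653, 2), Pow(7653, Rational(1, 2)), Mul(Rational(-1, 68), I, Pow(142, Rational(1, 2)))) ≈ Add(-25739., Mul(-0.17524, I))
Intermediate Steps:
Function('o')(Q) = Mul(Rational(1, 2), Pow(Q, -1), Add(Q, Pow(Add(-108, Q), Rational(1, 2)))) (Function('o')(Q) = Mul(Add(Q, Pow(Add(-108, Q), Rational(1, 2))), Pow(Mul(2, Q), -1)) = Mul(Add(Q, Pow(Add(-108, Q), Rational(1, 2))), Mul(Rational(1, 2), Pow(Q, -1))) = Mul(Rational(1, 2), Pow(Q, -1), Add(Q, Pow(Add(-108, Q), Rational(1, 2)))))
Add(Add(Pow(Add(7052, 601), Rational(1, 2)), -25827), Function('o')(Add(-67, 33))) = Add(Add(Pow(Add(7052, 601), Rational(1, 2)), -25827), Mul(Rational(1, 2), Pow(Add(-67, 33), -1), Add(Add(-67, 33), Pow(Add(-108, Add(-67, 33)), Rational(1, 2))))) = Add(Add(Pow(7653, Rational(1, 2)), -25827), Mul(Rational(1, 2), Pow(-34, -1), Add(-34, Pow(Add(-108, -34), Rational(1, 2))))) = Add(Add(-25827, Pow(7653, Rational(1, 2))), Mul(Rational(1, 2), Rational(-1, 34), Add(-34, Pow(-142, Rational(1, 2))))) = Add(Add(-25827, Pow(7653, Rational(1, 2))), Mul(Rational(1, 2), Rational(-1, 34), Add(-34, Mul(I, Pow(142, Rational(1, 2)))))) = Add(Add(-25827, Pow(7653, Rational(1, 2))), Add(Rational(1, 2), Mul(Rational(-1, 68), I, Pow(142, Rational(1, 2))))) = Add(Rational(-51653, 2), Pow(7653, Rational(1, 2)), Mul(Rational(-1, 68), I, Pow(142, Rational(1, 2))))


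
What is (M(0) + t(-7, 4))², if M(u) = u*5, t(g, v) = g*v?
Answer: 784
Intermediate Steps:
M(u) = 5*u
(M(0) + t(-7, 4))² = (5*0 - 7*4)² = (0 - 28)² = (-28)² = 784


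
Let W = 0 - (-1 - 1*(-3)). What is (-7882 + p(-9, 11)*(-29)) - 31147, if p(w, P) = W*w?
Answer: -39551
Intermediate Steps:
W = -2 (W = 0 - (-1 + 3) = 0 - 1*2 = 0 - 2 = -2)
p(w, P) = -2*w
(-7882 + p(-9, 11)*(-29)) - 31147 = (-7882 - 2*(-9)*(-29)) - 31147 = (-7882 + 18*(-29)) - 31147 = (-7882 - 522) - 31147 = -8404 - 31147 = -39551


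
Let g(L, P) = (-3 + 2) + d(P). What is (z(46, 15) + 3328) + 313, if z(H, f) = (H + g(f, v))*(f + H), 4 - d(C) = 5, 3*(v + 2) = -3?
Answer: 6325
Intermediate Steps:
v = -3 (v = -2 + (1/3)*(-3) = -2 - 1 = -3)
d(C) = -1 (d(C) = 4 - 1*5 = 4 - 5 = -1)
g(L, P) = -2 (g(L, P) = (-3 + 2) - 1 = -1 - 1 = -2)
z(H, f) = (-2 + H)*(H + f) (z(H, f) = (H - 2)*(f + H) = (-2 + H)*(H + f))
(z(46, 15) + 3328) + 313 = ((46**2 - 2*46 - 2*15 + 46*15) + 3328) + 313 = ((2116 - 92 - 30 + 690) + 3328) + 313 = (2684 + 3328) + 313 = 6012 + 313 = 6325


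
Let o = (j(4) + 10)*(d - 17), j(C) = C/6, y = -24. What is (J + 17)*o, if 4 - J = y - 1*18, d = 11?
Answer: -4032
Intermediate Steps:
j(C) = C/6 (j(C) = C*(⅙) = C/6)
J = 46 (J = 4 - (-24 - 1*18) = 4 - (-24 - 18) = 4 - 1*(-42) = 4 + 42 = 46)
o = -64 (o = ((⅙)*4 + 10)*(11 - 17) = (⅔ + 10)*(-6) = (32/3)*(-6) = -64)
(J + 17)*o = (46 + 17)*(-64) = 63*(-64) = -4032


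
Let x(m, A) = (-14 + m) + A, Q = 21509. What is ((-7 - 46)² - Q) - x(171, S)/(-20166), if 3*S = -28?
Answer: -1131312157/60498 ≈ -18700.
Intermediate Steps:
S = -28/3 (S = (⅓)*(-28) = -28/3 ≈ -9.3333)
x(m, A) = -14 + A + m
((-7 - 46)² - Q) - x(171, S)/(-20166) = ((-7 - 46)² - 1*21509) - (-14 - 28/3 + 171)/(-20166) = ((-53)² - 21509) - 443*(-1)/(3*20166) = (2809 - 21509) - 1*(-443/60498) = -18700 + 443/60498 = -1131312157/60498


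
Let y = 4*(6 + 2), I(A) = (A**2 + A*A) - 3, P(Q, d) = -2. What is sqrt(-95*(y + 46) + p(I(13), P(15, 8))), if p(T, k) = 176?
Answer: I*sqrt(7234) ≈ 85.053*I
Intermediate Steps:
I(A) = -3 + 2*A**2 (I(A) = (A**2 + A**2) - 3 = 2*A**2 - 3 = -3 + 2*A**2)
y = 32 (y = 4*8 = 32)
sqrt(-95*(y + 46) + p(I(13), P(15, 8))) = sqrt(-95*(32 + 46) + 176) = sqrt(-95*78 + 176) = sqrt(-7410 + 176) = sqrt(-7234) = I*sqrt(7234)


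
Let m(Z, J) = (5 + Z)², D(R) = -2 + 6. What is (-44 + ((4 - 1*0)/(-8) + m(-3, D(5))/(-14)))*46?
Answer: -14421/7 ≈ -2060.1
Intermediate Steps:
D(R) = 4
(-44 + ((4 - 1*0)/(-8) + m(-3, D(5))/(-14)))*46 = (-44 + ((4 - 1*0)/(-8) + (5 - 3)²/(-14)))*46 = (-44 + ((4 + 0)*(-⅛) + 2²*(-1/14)))*46 = (-44 + (4*(-⅛) + 4*(-1/14)))*46 = (-44 + (-½ - 2/7))*46 = (-44 - 11/14)*46 = -627/14*46 = -14421/7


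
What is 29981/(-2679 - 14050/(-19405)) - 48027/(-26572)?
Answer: -370372463827/39457100644 ≈ -9.3867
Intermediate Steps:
29981/(-2679 - 14050/(-19405)) - 48027/(-26572) = 29981/(-2679 - 14050*(-1)/19405) - 48027*(-1/26572) = 29981/(-2679 - 1*(-2810/3881)) + 6861/3796 = 29981/(-2679 + 2810/3881) + 6861/3796 = 29981/(-10394389/3881) + 6861/3796 = 29981*(-3881/10394389) + 6861/3796 = -116356261/10394389 + 6861/3796 = -370372463827/39457100644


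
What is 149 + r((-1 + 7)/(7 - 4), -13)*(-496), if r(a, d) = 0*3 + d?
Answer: 6597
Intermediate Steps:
r(a, d) = d (r(a, d) = 0 + d = d)
149 + r((-1 + 7)/(7 - 4), -13)*(-496) = 149 - 13*(-496) = 149 + 6448 = 6597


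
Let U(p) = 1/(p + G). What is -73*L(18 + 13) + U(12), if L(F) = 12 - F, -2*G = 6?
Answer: 12484/9 ≈ 1387.1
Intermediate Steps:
G = -3 (G = -½*6 = -3)
U(p) = 1/(-3 + p) (U(p) = 1/(p - 3) = 1/(-3 + p))
-73*L(18 + 13) + U(12) = -73*(12 - (18 + 13)) + 1/(-3 + 12) = -73*(12 - 1*31) + 1/9 = -73*(12 - 31) + ⅑ = -73*(-19) + ⅑ = 1387 + ⅑ = 12484/9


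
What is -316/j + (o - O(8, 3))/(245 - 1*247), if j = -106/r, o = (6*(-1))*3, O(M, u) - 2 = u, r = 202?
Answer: 65051/106 ≈ 613.69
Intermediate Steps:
O(M, u) = 2 + u
o = -18 (o = -6*3 = -18)
j = -53/101 (j = -106/202 = -106*1/202 = -53/101 ≈ -0.52475)
-316/j + (o - O(8, 3))/(245 - 1*247) = -316/(-53/101) + (-18 - (2 + 3))/(245 - 1*247) = -316*(-101/53) + (-18 - 1*5)/(245 - 247) = 31916/53 + (-18 - 5)/(-2) = 31916/53 - 23*(-1/2) = 31916/53 + 23/2 = 65051/106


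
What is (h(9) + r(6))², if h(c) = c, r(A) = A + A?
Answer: 441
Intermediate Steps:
r(A) = 2*A
(h(9) + r(6))² = (9 + 2*6)² = (9 + 12)² = 21² = 441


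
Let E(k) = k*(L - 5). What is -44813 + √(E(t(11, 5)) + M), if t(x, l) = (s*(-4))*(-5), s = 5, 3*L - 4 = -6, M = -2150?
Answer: -44813 + 5*I*√978/3 ≈ -44813.0 + 52.122*I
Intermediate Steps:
L = -⅔ (L = 4/3 + (⅓)*(-6) = 4/3 - 2 = -⅔ ≈ -0.66667)
t(x, l) = 100 (t(x, l) = (5*(-4))*(-5) = -20*(-5) = 100)
E(k) = -17*k/3 (E(k) = k*(-⅔ - 5) = k*(-17/3) = -17*k/3)
-44813 + √(E(t(11, 5)) + M) = -44813 + √(-17/3*100 - 2150) = -44813 + √(-1700/3 - 2150) = -44813 + √(-8150/3) = -44813 + 5*I*√978/3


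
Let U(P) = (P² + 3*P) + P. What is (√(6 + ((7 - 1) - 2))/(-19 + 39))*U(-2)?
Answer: -√10/5 ≈ -0.63246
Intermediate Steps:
U(P) = P² + 4*P
(√(6 + ((7 - 1) - 2))/(-19 + 39))*U(-2) = (√(6 + ((7 - 1) - 2))/(-19 + 39))*(-2*(4 - 2)) = (√(6 + (6 - 2))/20)*(-2*2) = (√(6 + 4)/20)*(-4) = (√10/20)*(-4) = -√10/5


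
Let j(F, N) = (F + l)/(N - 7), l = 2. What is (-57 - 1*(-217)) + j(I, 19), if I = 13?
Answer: 645/4 ≈ 161.25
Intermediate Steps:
j(F, N) = (2 + F)/(-7 + N) (j(F, N) = (F + 2)/(N - 7) = (2 + F)/(-7 + N))
(-57 - 1*(-217)) + j(I, 19) = (-57 - 1*(-217)) + (2 + 13)/(-7 + 19) = (-57 + 217) + 15/12 = 160 + (1/12)*15 = 160 + 5/4 = 645/4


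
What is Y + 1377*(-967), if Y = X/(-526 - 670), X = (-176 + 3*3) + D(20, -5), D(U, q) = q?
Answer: -398136098/299 ≈ -1.3316e+6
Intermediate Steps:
X = -172 (X = (-176 + 3*3) - 5 = (-176 + 9) - 5 = -167 - 5 = -172)
Y = 43/299 (Y = -172/(-526 - 670) = -172/(-1196) = -172*(-1/1196) = 43/299 ≈ 0.14381)
Y + 1377*(-967) = 43/299 + 1377*(-967) = 43/299 - 1331559 = -398136098/299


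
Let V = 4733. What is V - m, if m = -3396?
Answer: 8129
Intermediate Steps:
V - m = 4733 - 1*(-3396) = 4733 + 3396 = 8129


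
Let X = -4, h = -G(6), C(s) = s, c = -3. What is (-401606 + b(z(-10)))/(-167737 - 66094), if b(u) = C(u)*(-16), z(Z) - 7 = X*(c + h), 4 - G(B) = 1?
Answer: 402102/233831 ≈ 1.7196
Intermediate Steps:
G(B) = 3 (G(B) = 4 - 1*1 = 4 - 1 = 3)
h = -3 (h = -1*3 = -3)
z(Z) = 31 (z(Z) = 7 - 4*(-3 - 3) = 7 - 4*(-6) = 7 + 24 = 31)
b(u) = -16*u (b(u) = u*(-16) = -16*u)
(-401606 + b(z(-10)))/(-167737 - 66094) = (-401606 - 16*31)/(-167737 - 66094) = (-401606 - 496)/(-233831) = -402102*(-1/233831) = 402102/233831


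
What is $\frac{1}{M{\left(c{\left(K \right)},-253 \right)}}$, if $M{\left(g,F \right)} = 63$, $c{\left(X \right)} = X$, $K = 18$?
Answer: $\frac{1}{63} \approx 0.015873$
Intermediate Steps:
$\frac{1}{M{\left(c{\left(K \right)},-253 \right)}} = \frac{1}{63}$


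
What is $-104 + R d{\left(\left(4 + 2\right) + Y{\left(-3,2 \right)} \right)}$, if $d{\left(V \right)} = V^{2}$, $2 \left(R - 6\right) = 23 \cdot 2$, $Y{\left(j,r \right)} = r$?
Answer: $1752$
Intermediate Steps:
$R = 29$ ($R = 6 + \frac{23 \cdot 2}{2} = 6 + \frac{1}{2} \cdot 46 = 6 + 23 = 29$)
$-104 + R d{\left(\left(4 + 2\right) + Y{\left(-3,2 \right)} \right)} = -104 + 29 \left(\left(4 + 2\right) + 2\right)^{2} = -104 + 29 \left(6 + 2\right)^{2} = -104 + 29 \cdot 8^{2} = -104 + 29 \cdot 64 = -104 + 1856 = 1752$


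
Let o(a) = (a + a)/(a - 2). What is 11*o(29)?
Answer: 638/27 ≈ 23.630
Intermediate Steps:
o(a) = 2*a/(-2 + a) (o(a) = (2*a)/(-2 + a) = 2*a/(-2 + a))
11*o(29) = 11*(2*29/(-2 + 29)) = 11*(2*29/27) = 11*(2*29*(1/27)) = 11*(58/27) = 638/27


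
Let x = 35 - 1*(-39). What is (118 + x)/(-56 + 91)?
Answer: 192/35 ≈ 5.4857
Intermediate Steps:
x = 74 (x = 35 + 39 = 74)
(118 + x)/(-56 + 91) = (118 + 74)/(-56 + 91) = 192/35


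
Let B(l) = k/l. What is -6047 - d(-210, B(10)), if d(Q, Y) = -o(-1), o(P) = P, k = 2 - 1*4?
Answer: -6048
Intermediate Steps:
k = -2 (k = 2 - 4 = -2)
B(l) = -2/l
d(Q, Y) = 1 (d(Q, Y) = -1*(-1) = 1)
-6047 - d(-210, B(10)) = -6047 - 1*1 = -6047 - 1 = -6048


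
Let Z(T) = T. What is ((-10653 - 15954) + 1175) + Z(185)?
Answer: -25247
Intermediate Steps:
((-10653 - 15954) + 1175) + Z(185) = ((-10653 - 15954) + 1175) + 185 = (-26607 + 1175) + 185 = -25432 + 185 = -25247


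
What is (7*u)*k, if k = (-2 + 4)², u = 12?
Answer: 336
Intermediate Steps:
k = 4 (k = 2² = 4)
(7*u)*k = (7*12)*4 = 84*4 = 336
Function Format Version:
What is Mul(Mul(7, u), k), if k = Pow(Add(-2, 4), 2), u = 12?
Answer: 336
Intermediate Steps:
k = 4 (k = Pow(2, 2) = 4)
Mul(Mul(7, u), k) = Mul(Mul(7, 12), 4) = Mul(84, 4) = 336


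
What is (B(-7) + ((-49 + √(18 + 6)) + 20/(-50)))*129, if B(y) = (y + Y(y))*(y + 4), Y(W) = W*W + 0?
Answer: -113133/5 + 258*√6 ≈ -21995.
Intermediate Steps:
Y(W) = W² (Y(W) = W² + 0 = W²)
B(y) = (4 + y)*(y + y²) (B(y) = (y + y²)*(y + 4) = (y + y²)*(4 + y) = (4 + y)*(y + y²))
(B(-7) + ((-49 + √(18 + 6)) + 20/(-50)))*129 = (-7*(4 + (-7)² + 5*(-7)) + ((-49 + √(18 + 6)) + 20/(-50)))*129 = (-7*(4 + 49 - 35) + ((-49 + √24) + 20*(-1/50)))*129 = (-7*18 + ((-49 + 2*√6) - ⅖))*129 = (-126 + (-247/5 + 2*√6))*129 = (-877/5 + 2*√6)*129 = -113133/5 + 258*√6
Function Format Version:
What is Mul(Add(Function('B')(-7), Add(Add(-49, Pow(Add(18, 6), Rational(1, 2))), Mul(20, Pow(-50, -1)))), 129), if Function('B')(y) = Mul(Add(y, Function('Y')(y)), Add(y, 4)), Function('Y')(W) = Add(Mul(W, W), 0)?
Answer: Add(Rational(-113133, 5), Mul(258, Pow(6, Rational(1, 2)))) ≈ -21995.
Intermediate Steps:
Function('Y')(W) = Pow(W, 2) (Function('Y')(W) = Add(Pow(W, 2), 0) = Pow(W, 2))
Function('B')(y) = Mul(Add(4, y), Add(y, Pow(y, 2))) (Function('B')(y) = Mul(Add(y, Pow(y, 2)), Add(y, 4)) = Mul(Add(y, Pow(y, 2)), Add(4, y)) = Mul(Add(4, y), Add(y, Pow(y, 2))))
Mul(Add(Function('B')(-7), Add(Add(-49, Pow(Add(18, 6), Rational(1, 2))), Mul(20, Pow(-50, -1)))), 129) = Mul(Add(Mul(-7, Add(4, Pow(-7, 2), Mul(5, -7))), Add(Add(-49, Pow(Add(18, 6), Rational(1, 2))), Mul(20, Pow(-50, -1)))), 129) = Mul(Add(Mul(-7, Add(4, 49, -35)), Add(Add(-49, Pow(24, Rational(1, 2))), Mul(20, Rational(-1, 50)))), 129) = Mul(Add(Mul(-7, 18), Add(Add(-49, Mul(2, Pow(6, Rational(1, 2)))), Rational(-2, 5))), 129) = Mul(Add(-126, Add(Rational(-247, 5), Mul(2, Pow(6, Rational(1, 2))))), 129) = Mul(Add(Rational(-877, 5), Mul(2, Pow(6, Rational(1, 2)))), 129) = Add(Rational(-113133, 5), Mul(258, Pow(6, Rational(1, 2))))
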